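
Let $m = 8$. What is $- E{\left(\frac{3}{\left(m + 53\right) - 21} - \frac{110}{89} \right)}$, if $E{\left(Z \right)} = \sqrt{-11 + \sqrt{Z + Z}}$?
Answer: $- \frac{\sqrt{-8713100 + 890 i \sqrt{1839185}}}{890} \approx -0.22917 - 3.3245 i$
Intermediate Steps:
$E{\left(Z \right)} = \sqrt{-11 + \sqrt{2} \sqrt{Z}}$ ($E{\left(Z \right)} = \sqrt{-11 + \sqrt{2 Z}} = \sqrt{-11 + \sqrt{2} \sqrt{Z}}$)
$- E{\left(\frac{3}{\left(m + 53\right) - 21} - \frac{110}{89} \right)} = - \sqrt{-11 + \sqrt{2} \sqrt{\frac{3}{\left(8 + 53\right) - 21} - \frac{110}{89}}} = - \sqrt{-11 + \sqrt{2} \sqrt{\frac{3}{61 - 21} - \frac{110}{89}}} = - \sqrt{-11 + \sqrt{2} \sqrt{\frac{3}{40} - \frac{110}{89}}} = - \sqrt{-11 + \sqrt{2} \sqrt{- \frac{4133}{3560}}} = - \sqrt{-11 + \sqrt{2} \frac{i \sqrt{3678370}}{1780}} = - \sqrt{-11 + \frac{i \sqrt{1839185}}{890}}$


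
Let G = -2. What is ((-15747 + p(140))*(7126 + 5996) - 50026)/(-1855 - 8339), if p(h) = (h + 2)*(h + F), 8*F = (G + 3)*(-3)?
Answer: -106968907/20388 ≈ -5246.7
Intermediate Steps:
F = -3/8 (F = ((-2 + 3)*(-3))/8 = (1*(-3))/8 = (⅛)*(-3) = -3/8 ≈ -0.37500)
p(h) = (2 + h)*(-3/8 + h) (p(h) = (h + 2)*(h - 3/8) = (2 + h)*(-3/8 + h))
((-15747 + p(140))*(7126 + 5996) - 50026)/(-1855 - 8339) = ((-15747 + (-¾ + 140² + (13/8)*140))*(7126 + 5996) - 50026)/(-1855 - 8339) = ((-15747 + (-¾ + 19600 + 455/2))*13122 - 50026)/(-10194) = ((-15747 + 79307/4)*13122 - 50026)*(-1/10194) = ((16319/4)*13122 - 50026)*(-1/10194) = (107068959/2 - 50026)*(-1/10194) = (106968907/2)*(-1/10194) = -106968907/20388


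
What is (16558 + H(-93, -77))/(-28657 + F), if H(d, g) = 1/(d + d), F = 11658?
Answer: -3079787/3161814 ≈ -0.97406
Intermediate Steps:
H(d, g) = 1/(2*d)
(16558 + H(-93, -77))/(-28657 + F) = (16558 + (1/2)/(-93))/(-28657 + 11658) = (16558 + (1/2)*(-1/93))/(-16999) = (16558 - 1/186)*(-1/16999) = (3079787/186)*(-1/16999) = -3079787/3161814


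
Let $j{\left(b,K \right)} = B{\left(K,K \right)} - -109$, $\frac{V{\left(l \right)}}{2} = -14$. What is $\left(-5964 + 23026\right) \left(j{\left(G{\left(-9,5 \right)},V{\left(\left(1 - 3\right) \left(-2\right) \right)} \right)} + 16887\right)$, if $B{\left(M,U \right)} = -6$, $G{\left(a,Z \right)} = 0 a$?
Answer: $289883380$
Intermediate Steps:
$G{\left(a,Z \right)} = 0$
$V{\left(l \right)} = -28$ ($V{\left(l \right)} = 2 \left(-14\right) = -28$)
$j{\left(b,K \right)} = 103$ ($j{\left(b,K \right)} = -6 - -109 = -6 + 109 = 103$)
$\left(-5964 + 23026\right) \left(j{\left(G{\left(-9,5 \right)},V{\left(\left(1 - 3\right) \left(-2\right) \right)} \right)} + 16887\right) = \left(-5964 + 23026\right) \left(103 + 16887\right) = 17062 \cdot 16990 = 289883380$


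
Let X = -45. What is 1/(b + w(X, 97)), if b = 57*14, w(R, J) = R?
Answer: 1/753 ≈ 0.0013280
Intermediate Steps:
b = 798
1/(b + w(X, 97)) = 1/(798 - 45) = 1/753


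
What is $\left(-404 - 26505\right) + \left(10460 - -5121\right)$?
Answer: $-11328$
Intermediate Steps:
$\left(-404 - 26505\right) + \left(10460 - -5121\right) = -26909 + \left(10460 + 5121\right) = -26909 + 15581 = -11328$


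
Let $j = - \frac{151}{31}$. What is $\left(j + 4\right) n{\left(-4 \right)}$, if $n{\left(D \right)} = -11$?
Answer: $\frac{297}{31} \approx 9.5806$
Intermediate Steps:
$j = - \frac{151}{31}$ ($j = \left(-151\right) \frac{1}{31} = - \frac{151}{31} \approx -4.871$)
$\left(j + 4\right) n{\left(-4 \right)} = \left(- \frac{151}{31} + 4\right) \left(-11\right) = \left(- \frac{27}{31}\right) \left(-11\right) = \frac{297}{31}$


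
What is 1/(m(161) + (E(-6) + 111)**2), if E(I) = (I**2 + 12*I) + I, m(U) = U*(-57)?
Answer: -1/4416 ≈ -0.00022645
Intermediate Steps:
m(U) = -57*U
E(I) = I**2 + 13*I
1/(m(161) + (E(-6) + 111)**2) = 1/(-57*161 + (-6*(13 - 6) + 111)**2) = 1/(-9177 + (-6*7 + 111)**2) = 1/(-9177 + (-42 + 111)**2) = 1/(-9177 + 69**2) = 1/(-9177 + 4761) = 1/(-4416) = -1/4416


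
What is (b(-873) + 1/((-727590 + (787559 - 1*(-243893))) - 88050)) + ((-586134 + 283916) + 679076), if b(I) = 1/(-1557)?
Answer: 126631555115417/336019284 ≈ 3.7686e+5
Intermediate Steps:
b(I) = -1/1557
(b(-873) + 1/((-727590 + (787559 - 1*(-243893))) - 88050)) + ((-586134 + 283916) + 679076) = (-1/1557 + 1/((-727590 + (787559 - 1*(-243893))) - 88050)) + ((-586134 + 283916) + 679076) = (-1/1557 + 1/((-727590 + (787559 + 243893)) - 88050)) + (-302218 + 679076) = (-1/1557 + 1/((-727590 + 1031452) - 88050)) + 376858 = (-1/1557 + 1/(303862 - 88050)) + 376858 = (-1/1557 + 1/215812) + 376858 = -214255/336019284 + 376858 = 126631555115417/336019284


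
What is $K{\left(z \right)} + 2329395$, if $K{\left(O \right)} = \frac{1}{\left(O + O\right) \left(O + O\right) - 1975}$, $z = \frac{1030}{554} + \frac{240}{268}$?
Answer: $\frac{1560245047244891144}{669806987475} \approx 2.3294 \cdot 10^{6}$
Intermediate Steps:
$z = \frac{51125}{18559}$ ($z = 1030 \cdot \frac{1}{554} + 240 \cdot \frac{1}{268} = \frac{515}{277} + \frac{60}{67} = \frac{51125}{18559} \approx 2.7547$)
$K{\left(O \right)} = \frac{1}{-1975 + 4 O^{2}}$ ($K{\left(O \right)} = \frac{1}{2 O 2 O - 1975} = \frac{1}{4 O^{2} - 1975} = \frac{1}{-1975 + 4 O^{2}}$)
$K{\left(z \right)} + 2329395 = \frac{1}{-1975 + 4 \left(\frac{51125}{18559}\right)^{2}} + 2329395 = \frac{1}{-1975 + 4 \cdot \frac{2613765625}{344436481}} + 2329395 = \frac{1}{-1975 + \frac{10455062500}{344436481}} + 2329395 = \frac{1}{- \frac{669806987475}{344436481}} + 2329395 = - \frac{344436481}{669806987475} + 2329395 = \frac{1560245047244891144}{669806987475}$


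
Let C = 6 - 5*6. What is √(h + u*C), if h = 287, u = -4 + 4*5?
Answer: I*√97 ≈ 9.8489*I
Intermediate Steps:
u = 16 (u = -4 + 20 = 16)
C = -24 (C = 6 - 30 = -24)
√(h + u*C) = √(287 + 16*(-24)) = √(287 - 384) = √(-97) = I*√97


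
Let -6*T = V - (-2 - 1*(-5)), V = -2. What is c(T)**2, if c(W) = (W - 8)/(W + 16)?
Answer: 1849/10201 ≈ 0.18126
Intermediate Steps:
T = 5/6 (T = -(-2 - (-2 - 1*(-5)))/6 = -(-2 - (-2 + 5))/6 = -(-2 - 1*3)/6 = -(-2 - 3)/6 = -1/6*(-5) = 5/6 ≈ 0.83333)
c(W) = (-8 + W)/(16 + W)
c(T)**2 = ((-8 + 5/6)/(16 + 5/6))**2 = (-43/6/(101/6))**2 = ((6/101)*(-43/6))**2 = (-43/101)**2 = 1849/10201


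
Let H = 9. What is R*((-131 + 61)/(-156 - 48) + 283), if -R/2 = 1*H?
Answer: -86703/17 ≈ -5100.2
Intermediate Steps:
R = -18 (R = -2*9 = -18)
R*((-131 + 61)/(-156 - 48) + 283) = -18*((-131 + 61)/(-156 - 48) + 283) = -18*(-70/(-204) + 283) = -18*(-70*(-1/204) + 283) = -18*(35/102 + 283) = -18*28901/102 = -86703/17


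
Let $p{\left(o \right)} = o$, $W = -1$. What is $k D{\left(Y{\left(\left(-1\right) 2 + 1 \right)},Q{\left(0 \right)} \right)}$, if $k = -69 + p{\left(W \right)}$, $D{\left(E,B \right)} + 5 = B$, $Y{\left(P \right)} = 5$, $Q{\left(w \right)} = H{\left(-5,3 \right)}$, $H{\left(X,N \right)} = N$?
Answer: $140$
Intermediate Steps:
$Q{\left(w \right)} = 3$
$D{\left(E,B \right)} = -5 + B$
$k = -70$ ($k = -69 - 1 = -70$)
$k D{\left(Y{\left(\left(-1\right) 2 + 1 \right)},Q{\left(0 \right)} \right)} = - 70 \left(-5 + 3\right) = \left(-70\right) \left(-2\right) = 140$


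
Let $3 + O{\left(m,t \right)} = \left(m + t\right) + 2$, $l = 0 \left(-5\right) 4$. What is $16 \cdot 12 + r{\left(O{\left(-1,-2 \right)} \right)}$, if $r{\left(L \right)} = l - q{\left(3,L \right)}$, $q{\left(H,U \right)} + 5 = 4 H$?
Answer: $185$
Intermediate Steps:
$l = 0$ ($l = 0 \cdot 4 = 0$)
$O{\left(m,t \right)} = -1 + m + t$ ($O{\left(m,t \right)} = -3 + \left(\left(m + t\right) + 2\right) = -3 + \left(2 + m + t\right) = -1 + m + t$)
$q{\left(H,U \right)} = -5 + 4 H$
$r{\left(L \right)} = -7$ ($r{\left(L \right)} = 0 - \left(-5 + 4 \cdot 3\right) = 0 - \left(-5 + 12\right) = 0 - 7 = -7$)
$16 \cdot 12 + r{\left(O{\left(-1,-2 \right)} \right)} = 16 \cdot 12 - 7 = 192 - 7 = 185$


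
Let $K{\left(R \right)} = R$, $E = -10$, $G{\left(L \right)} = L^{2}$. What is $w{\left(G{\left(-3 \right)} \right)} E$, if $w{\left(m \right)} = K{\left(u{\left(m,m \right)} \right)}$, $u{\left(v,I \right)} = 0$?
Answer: $0$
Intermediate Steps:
$w{\left(m \right)} = 0$
$w{\left(G{\left(-3 \right)} \right)} E = 0 \left(-10\right) = 0$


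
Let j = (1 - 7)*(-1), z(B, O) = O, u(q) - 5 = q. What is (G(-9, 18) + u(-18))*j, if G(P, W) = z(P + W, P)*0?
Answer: -78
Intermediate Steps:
u(q) = 5 + q
G(P, W) = 0 (G(P, W) = P*0 = 0)
j = 6 (j = -6*(-1) = 6)
(G(-9, 18) + u(-18))*j = (0 + (5 - 18))*6 = (0 - 13)*6 = -13*6 = -78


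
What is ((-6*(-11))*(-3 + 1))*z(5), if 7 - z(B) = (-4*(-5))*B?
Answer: 12276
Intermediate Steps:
z(B) = 7 - 20*B (z(B) = 7 - (-4*(-5))*B = 7 - 20*B)
((-6*(-11))*(-3 + 1))*z(5) = ((-6*(-11))*(-3 + 1))*(7 - 20*5) = (66*(-2))*(7 - 100) = -132*(-93) = 12276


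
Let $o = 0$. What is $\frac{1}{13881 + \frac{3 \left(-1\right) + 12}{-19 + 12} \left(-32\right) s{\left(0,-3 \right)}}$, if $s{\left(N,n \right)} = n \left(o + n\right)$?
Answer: $\frac{7}{99759} \approx 7.0169 \cdot 10^{-5}$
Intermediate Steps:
$s{\left(N,n \right)} = n^{2}$ ($s{\left(N,n \right)} = n \left(0 + n\right) = n n = n^{2}$)
$\frac{1}{13881 + \frac{3 \left(-1\right) + 12}{-19 + 12} \left(-32\right) s{\left(0,-3 \right)}} = \frac{1}{13881 + \frac{3 \left(-1\right) + 12}{-19 + 12} \left(-32\right) \left(-3\right)^{2}} = \frac{1}{13881 + \frac{-3 + 12}{-7} \left(-32\right) 9} = \frac{1}{13881 + 9 \left(- \frac{1}{7}\right) \left(-32\right) 9} = \frac{1}{13881 + \left(- \frac{9}{7}\right) \left(-32\right) 9} = \frac{1}{13881 + \frac{288}{7} \cdot 9} = \frac{1}{13881 + \frac{2592}{7}} = \frac{1}{\frac{99759}{7}} = \frac{7}{99759}$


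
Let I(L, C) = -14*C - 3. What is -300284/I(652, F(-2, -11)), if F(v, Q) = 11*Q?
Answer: -300284/1691 ≈ -177.58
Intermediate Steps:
I(L, C) = -3 - 14*C
-300284/I(652, F(-2, -11)) = -300284/(-3 - 154*(-11)) = -300284/(-3 - 14*(-121)) = -300284/(-3 + 1694) = -300284/1691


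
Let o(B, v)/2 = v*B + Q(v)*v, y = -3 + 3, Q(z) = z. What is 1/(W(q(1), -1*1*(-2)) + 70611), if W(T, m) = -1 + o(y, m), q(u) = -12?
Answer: 1/70618 ≈ 1.4161e-5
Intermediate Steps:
y = 0
o(B, v) = 2*v**2 + 2*B*v (o(B, v) = 2*(v*B + v*v) = 2*(B*v + v**2) = 2*(v**2 + B*v) = 2*v**2 + 2*B*v)
W(T, m) = -1 + 2*m**2 (W(T, m) = -1 + 2*m*(0 + m) = -1 + 2*m*m = -1 + 2*m**2)
1/(W(q(1), -1*1*(-2)) + 70611) = 1/((-1 + 2*(-1*1*(-2))**2) + 70611) = 1/((-1 + 2*(-1*(-2))**2) + 70611) = 1/((-1 + 2*2**2) + 70611) = 1/((-1 + 2*4) + 70611) = 1/((-1 + 8) + 70611) = 1/(7 + 70611) = 1/70618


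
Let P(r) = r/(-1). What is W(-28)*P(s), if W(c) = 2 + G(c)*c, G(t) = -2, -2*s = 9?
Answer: 261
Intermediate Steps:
s = -9/2 (s = -½*9 = -9/2 ≈ -4.5000)
P(r) = -r (P(r) = r*(-1) = -r)
W(c) = 2 - 2*c
W(-28)*P(s) = (2 - 2*(-28))*(-1*(-9/2)) = (2 + 56)*(9/2) = 58*(9/2) = 261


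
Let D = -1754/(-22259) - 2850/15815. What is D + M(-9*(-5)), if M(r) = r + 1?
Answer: 3231500254/70405217 ≈ 45.899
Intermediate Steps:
M(r) = 1 + r
D = -7139728/70405217 (D = -1754*(-1/22259) - 2850*1/15815 = 1754/22259 - 570/3163 = -7139728/70405217 ≈ -0.10141)
D + M(-9*(-5)) = -7139728/70405217 + (1 - 9*(-5)) = -7139728/70405217 + (1 + 45) = -7139728/70405217 + 46 = 3231500254/70405217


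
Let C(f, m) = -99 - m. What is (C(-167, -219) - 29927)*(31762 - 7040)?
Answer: -736888654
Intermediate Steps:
(C(-167, -219) - 29927)*(31762 - 7040) = ((-99 - 1*(-219)) - 29927)*(31762 - 7040) = ((-99 + 219) - 29927)*24722 = (120 - 29927)*24722 = -29807*24722 = -736888654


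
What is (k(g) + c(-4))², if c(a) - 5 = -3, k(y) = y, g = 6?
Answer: 64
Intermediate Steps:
c(a) = 2 (c(a) = 5 - 3 = 2)
(k(g) + c(-4))² = (6 + 2)² = 8² = 64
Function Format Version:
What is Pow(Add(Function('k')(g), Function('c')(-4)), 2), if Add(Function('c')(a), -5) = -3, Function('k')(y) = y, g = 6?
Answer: 64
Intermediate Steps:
Function('c')(a) = 2 (Function('c')(a) = Add(5, -3) = 2)
Pow(Add(Function('k')(g), Function('c')(-4)), 2) = Pow(Add(6, 2), 2) = Pow(8, 2) = 64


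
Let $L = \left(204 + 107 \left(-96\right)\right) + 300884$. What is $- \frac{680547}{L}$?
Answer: $- \frac{680547}{290816} \approx -2.3401$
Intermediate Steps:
$L = 290816$ ($L = \left(204 - 10272\right) + 300884 = -10068 + 300884 = 290816$)
$- \frac{680547}{L} = - \frac{680547}{290816}$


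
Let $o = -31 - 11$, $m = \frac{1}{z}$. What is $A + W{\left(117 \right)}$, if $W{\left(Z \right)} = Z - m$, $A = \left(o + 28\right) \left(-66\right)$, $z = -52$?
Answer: $\frac{54133}{52} \approx 1041.0$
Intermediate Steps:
$m = - \frac{1}{52}$ ($m = \frac{1}{-52} = - \frac{1}{52} \approx -0.019231$)
$o = -42$
$A = 924$ ($A = \left(-42 + 28\right) \left(-66\right) = \left(-14\right) \left(-66\right) = 924$)
$W{\left(Z \right)} = \frac{1}{52} + Z$ ($W{\left(Z \right)} = Z - - \frac{1}{52} = Z + \frac{1}{52} = \frac{1}{52} + Z$)
$A + W{\left(117 \right)} = 924 + \left(\frac{1}{52} + 117\right) = 924 + \frac{6085}{52} = \frac{54133}{52}$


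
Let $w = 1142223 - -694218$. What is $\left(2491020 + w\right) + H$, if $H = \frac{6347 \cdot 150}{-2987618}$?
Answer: $\frac{6464399712924}{1493809} \approx 4.3275 \cdot 10^{6}$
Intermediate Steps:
$H = - \frac{476025}{1493809}$ ($H = 952050 \left(- \frac{1}{2987618}\right) = - \frac{476025}{1493809} \approx -0.31867$)
$w = 1836441$ ($w = 1142223 + 694218 = 1836441$)
$\left(2491020 + w\right) + H = \left(2491020 + 1836441\right) - \frac{476025}{1493809} = 4327461 - \frac{476025}{1493809} = \frac{6464399712924}{1493809}$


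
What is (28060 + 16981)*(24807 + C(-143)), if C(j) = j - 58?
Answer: 1108278846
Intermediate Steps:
C(j) = -58 + j
(28060 + 16981)*(24807 + C(-143)) = (28060 + 16981)*(24807 + (-58 - 143)) = 45041*(24807 - 201) = 45041*24606 = 1108278846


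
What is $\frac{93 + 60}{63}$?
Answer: $\frac{17}{7} \approx 2.4286$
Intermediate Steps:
$\frac{93 + 60}{63} = \frac{1}{63} \cdot 153 = \frac{17}{7}$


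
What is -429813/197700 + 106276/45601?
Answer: 470287529/3005105900 ≈ 0.15650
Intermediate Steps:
-429813/197700 + 106276/45601 = -429813*1/197700 + 106276*(1/45601) = -143271/65900 + 106276/45601 = 470287529/3005105900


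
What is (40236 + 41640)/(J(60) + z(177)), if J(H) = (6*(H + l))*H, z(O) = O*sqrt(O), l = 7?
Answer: 73142560/21341821 - 1610228*sqrt(177)/64025463 ≈ 3.0926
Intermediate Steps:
z(O) = O**(3/2)
J(H) = H*(42 + 6*H) (J(H) = (6*(H + 7))*H = (6*(7 + H))*H = (42 + 6*H)*H = H*(42 + 6*H))
(40236 + 41640)/(J(60) + z(177)) = (40236 + 41640)/(6*60*(7 + 60) + 177**(3/2)) = 81876/(6*60*67 + 177*sqrt(177)) = 81876/(24120 + 177*sqrt(177))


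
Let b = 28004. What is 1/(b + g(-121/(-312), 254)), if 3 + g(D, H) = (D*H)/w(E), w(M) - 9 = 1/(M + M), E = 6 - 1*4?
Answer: 1443/40420810 ≈ 3.5699e-5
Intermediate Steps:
E = 2 (E = 6 - 4 = 2)
w(M) = 9 + 1/(2*M) (w(M) = 9 + 1/(M + M) = 9 + 1/(2*M))
g(D, H) = -3 + 4*D*H/37 (g(D, H) = -3 + (D*H)/(9 + (½)/2) = -3 + (D*H)/(9 + (½)*(½)) = -3 + (D*H)/(9 + ¼) = -3 + (D*H)/(37/4) = -3 + (D*H)*(4/37) = -3 + 4*D*H/37)
1/(b + g(-121/(-312), 254)) = 1/(28004 + (-3 + (4/37)*(-121/(-312))*254)) = 1/(28004 + (-3 + (4/37)*(-121*(-1/312))*254)) = 1/(28004 + (-3 + (4/37)*(121/312)*254)) = 1/(28004 + (-3 + 15367/1443)) = 1/(28004 + 11038/1443) = 1/(40420810/1443) = 1443/40420810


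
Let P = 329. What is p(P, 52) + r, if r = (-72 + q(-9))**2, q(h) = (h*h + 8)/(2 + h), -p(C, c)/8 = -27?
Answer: 362233/49 ≈ 7392.5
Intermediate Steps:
p(C, c) = 216 (p(C, c) = -8*(-27) = 216)
q(h) = (8 + h**2)/(2 + h) (q(h) = (h**2 + 8)/(2 + h) = (8 + h**2)/(2 + h))
r = 351649/49 (r = (-72 + (8 + (-9)**2)/(2 - 9))**2 = (-72 + (8 + 81)/(-7))**2 = (-72 - 1/7*89)**2 = (-72 - 89/7)**2 = (-593/7)**2 = 351649/49 ≈ 7176.5)
p(P, 52) + r = 216 + 351649/49 = 362233/49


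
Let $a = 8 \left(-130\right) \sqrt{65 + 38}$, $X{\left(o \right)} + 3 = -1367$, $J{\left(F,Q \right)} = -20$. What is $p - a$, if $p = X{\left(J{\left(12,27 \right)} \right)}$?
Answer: $-1370 + 1040 \sqrt{103} \approx 9184.8$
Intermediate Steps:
$X{\left(o \right)} = -1370$ ($X{\left(o \right)} = -3 - 1367 = -1370$)
$p = -1370$
$a = - 1040 \sqrt{103} \approx -10555.0$
$p - a = -1370 - - 1040 \sqrt{103} = -1370 + 1040 \sqrt{103}$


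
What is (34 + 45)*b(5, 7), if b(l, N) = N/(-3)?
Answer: -553/3 ≈ -184.33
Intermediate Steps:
b(l, N) = -N/3 (b(l, N) = N*(-⅓) = -N/3)
(34 + 45)*b(5, 7) = (34 + 45)*(-⅓*7) = 79*(-7/3) = -553/3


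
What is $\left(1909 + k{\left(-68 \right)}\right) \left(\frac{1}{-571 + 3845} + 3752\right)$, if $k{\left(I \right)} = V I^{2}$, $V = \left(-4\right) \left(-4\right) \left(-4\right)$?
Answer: $- \frac{3611842075323}{3274} \approx -1.1032 \cdot 10^{9}$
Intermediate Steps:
$V = -64$ ($V = 16 \left(-4\right) = -64$)
$k{\left(I \right)} = - 64 I^{2}$
$\left(1909 + k{\left(-68 \right)}\right) \left(\frac{1}{-571 + 3845} + 3752\right) = \left(1909 - 64 \left(-68\right)^{2}\right) \left(\frac{1}{-571 + 3845} + 3752\right) = \left(1909 - 295936\right) \left(\frac{1}{3274} + 3752\right) = \left(-294027\right) \frac{12284049}{3274} = - \frac{3611842075323}{3274}$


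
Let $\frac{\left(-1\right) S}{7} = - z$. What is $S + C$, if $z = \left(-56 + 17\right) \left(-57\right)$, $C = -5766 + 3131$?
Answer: $12926$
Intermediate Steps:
$C = -2635$
$z = 2223$ ($z = \left(-39\right) \left(-57\right) = 2223$)
$S = 15561$ ($S = - 7 \left(\left(-1\right) 2223\right) = \left(-7\right) \left(-2223\right) = 15561$)
$S + C = 15561 - 2635 = 12926$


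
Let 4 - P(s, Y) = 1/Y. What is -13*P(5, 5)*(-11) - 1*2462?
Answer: -9593/5 ≈ -1918.6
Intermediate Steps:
P(s, Y) = 4 - 1/Y
-13*P(5, 5)*(-11) - 1*2462 = -13*(4 - 1/5)*(-11) - 1*2462 = -13*(4 - 1*⅕)*(-11) - 2462 = -13*(4 - ⅕)*(-11) - 2462 = -13*19/5*(-11) - 2462 = -247/5*(-11) - 2462 = 2717/5 - 2462 = -9593/5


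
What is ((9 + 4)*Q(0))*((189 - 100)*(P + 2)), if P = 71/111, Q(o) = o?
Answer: 0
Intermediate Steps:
P = 71/111 (P = 71*(1/111) = 71/111 ≈ 0.63964)
((9 + 4)*Q(0))*((189 - 100)*(P + 2)) = ((9 + 4)*0)*((189 - 100)*(71/111 + 2)) = (13*0)*(89*(293/111)) = 0*(26077/111) = 0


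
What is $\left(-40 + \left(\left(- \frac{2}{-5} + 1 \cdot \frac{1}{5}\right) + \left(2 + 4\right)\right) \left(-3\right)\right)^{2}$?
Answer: $\frac{89401}{25} \approx 3576.0$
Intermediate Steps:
$\left(-40 + \left(\left(- \frac{2}{-5} + 1 \cdot \frac{1}{5}\right) + \left(2 + 4\right)\right) \left(-3\right)\right)^{2} = \left(-40 + \left(\left(\left(-2\right) \left(- \frac{1}{5}\right) + 1 \cdot \frac{1}{5}\right) + 6\right) \left(-3\right)\right)^{2} = \left(-40 + \left(\left(\frac{2}{5} + \frac{1}{5}\right) + 6\right) \left(-3\right)\right)^{2} = \left(-40 + \left(\frac{3}{5} + 6\right) \left(-3\right)\right)^{2} = \left(-40 + \frac{33}{5} \left(-3\right)\right)^{2} = \left(-40 - \frac{99}{5}\right)^{2} = \left(- \frac{299}{5}\right)^{2} = \frac{89401}{25}$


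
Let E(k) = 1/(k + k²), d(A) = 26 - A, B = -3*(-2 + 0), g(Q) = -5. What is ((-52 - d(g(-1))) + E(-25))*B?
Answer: -49799/100 ≈ -497.99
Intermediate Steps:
B = 6 (B = -3*(-2) = 6)
((-52 - d(g(-1))) + E(-25))*B = ((-52 - (26 - 1*(-5))) + 1/((-25)*(1 - 25)))*6 = ((-52 - (26 + 5)) - 1/25/(-24))*6 = ((-52 - 1*31) - 1/25*(-1/24))*6 = ((-52 - 31) + 1/600)*6 = (-83 + 1/600)*6 = -49799/600*6 = -49799/100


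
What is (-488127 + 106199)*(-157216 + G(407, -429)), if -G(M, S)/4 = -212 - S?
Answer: 60376705952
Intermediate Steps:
G(M, S) = 848 + 4*S (G(M, S) = -4*(-212 - S) = 848 + 4*S)
(-488127 + 106199)*(-157216 + G(407, -429)) = (-488127 + 106199)*(-157216 + (848 + 4*(-429))) = -381928*(-157216 + (848 - 1716)) = -381928*(-157216 - 868) = -381928*(-158084) = 60376705952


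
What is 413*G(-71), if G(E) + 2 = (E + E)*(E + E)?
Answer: 8326906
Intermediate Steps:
G(E) = -2 + 4*E² (G(E) = -2 + (E + E)*(E + E) = -2 + (2*E)*(2*E) = -2 + 4*E²)
413*G(-71) = 413*(-2 + 4*(-71)²) = 413*(-2 + 4*5041) = 413*(-2 + 20164) = 413*20162 = 8326906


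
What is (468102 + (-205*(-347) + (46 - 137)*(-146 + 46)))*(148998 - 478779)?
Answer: -180831124197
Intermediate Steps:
(468102 + (-205*(-347) + (46 - 137)*(-146 + 46)))*(148998 - 478779) = (468102 + (71135 - 91*(-100)))*(-329781) = (468102 + (71135 + 9100))*(-329781) = (468102 + 80235)*(-329781) = 548337*(-329781) = -180831124197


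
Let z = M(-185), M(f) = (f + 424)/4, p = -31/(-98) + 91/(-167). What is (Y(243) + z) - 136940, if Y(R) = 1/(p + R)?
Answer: -2175408729173/15892788 ≈ -1.3688e+5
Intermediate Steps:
p = -3741/16366 (p = -31*(-1/98) + 91*(-1/167) = 31/98 - 91/167 = -3741/16366 ≈ -0.22858)
M(f) = 106 + f/4 (M(f) = (424 + f)*(¼) = 106 + f/4)
Y(R) = 1/(-3741/16366 + R)
z = 239/4 (z = 106 + (¼)*(-185) = 106 - 185/4 = 239/4 ≈ 59.750)
(Y(243) + z) - 136940 = (16366/(-3741 + 16366*243) + 239/4) - 136940 = (16366/(-3741 + 3976938) + 239/4) - 136940 = (16366/3973197 + 239/4) - 136940 = 949659547/15892788 - 136940 = -2175408729173/15892788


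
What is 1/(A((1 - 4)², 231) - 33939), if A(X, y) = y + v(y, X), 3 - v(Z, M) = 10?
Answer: -1/33715 ≈ -2.9660e-5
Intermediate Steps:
v(Z, M) = -7 (v(Z, M) = 3 - 1*10 = 3 - 10 = -7)
A(X, y) = -7 + y (A(X, y) = y - 7 = -7 + y)
1/(A((1 - 4)², 231) - 33939) = 1/((-7 + 231) - 33939) = 1/(224 - 33939) = 1/(-33715) = -1/33715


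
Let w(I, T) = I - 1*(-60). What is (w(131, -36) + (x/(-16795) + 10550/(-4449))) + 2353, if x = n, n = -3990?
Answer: 37986134756/14944191 ≈ 2541.9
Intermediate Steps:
x = -3990
w(I, T) = 60 + I (w(I, T) = I + 60 = 60 + I)
(w(131, -36) + (x/(-16795) + 10550/(-4449))) + 2353 = ((60 + 131) + (-3990/(-16795) + 10550/(-4449))) + 2353 = (191 + (-3990*(-1/16795) + 10550*(-1/4449))) + 2353 = (191 + (798/3359 - 10550/4449)) + 2353 = (191 - 31887148/14944191) + 2353 = 2822453333/14944191 + 2353 = 37986134756/14944191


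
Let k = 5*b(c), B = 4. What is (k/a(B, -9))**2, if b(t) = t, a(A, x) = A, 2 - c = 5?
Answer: 225/16 ≈ 14.063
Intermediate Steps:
c = -3 (c = 2 - 1*5 = 2 - 5 = -3)
k = -15 (k = 5*(-3) = -15)
(k/a(B, -9))**2 = (-15/4)**2 = 225/16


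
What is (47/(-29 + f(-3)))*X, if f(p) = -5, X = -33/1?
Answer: 1551/34 ≈ 45.618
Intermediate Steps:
X = -33 (X = -33*1 = -33)
(47/(-29 + f(-3)))*X = (47/(-29 - 5))*(-33) = (47/(-34))*(-33) = (47*(-1/34))*(-33) = -47/34*(-33) = 1551/34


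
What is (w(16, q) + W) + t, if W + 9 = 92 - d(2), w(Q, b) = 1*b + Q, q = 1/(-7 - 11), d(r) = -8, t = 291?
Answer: 7163/18 ≈ 397.94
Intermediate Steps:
q = -1/18 (q = 1/(-18) = -1/18 ≈ -0.055556)
w(Q, b) = Q + b (w(Q, b) = b + Q = Q + b)
W = 91 (W = -9 + (92 - 1*(-8)) = -9 + (92 + 8) = -9 + 100 = 91)
(w(16, q) + W) + t = ((16 - 1/18) + 91) + 291 = (287/18 + 91) + 291 = 1925/18 + 291 = 7163/18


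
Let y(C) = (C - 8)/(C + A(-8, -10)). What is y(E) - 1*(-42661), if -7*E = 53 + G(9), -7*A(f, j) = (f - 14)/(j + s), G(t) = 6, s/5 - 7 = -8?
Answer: 38695252/907 ≈ 42663.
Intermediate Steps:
s = -5 (s = 35 + 5*(-8) = 35 - 40 = -5)
A(f, j) = -(-14 + f)/(7*(-5 + j)) (A(f, j) = -(f - 14)/(7*(j - 5)) = -(-14 + f)/(7*(-5 + j)))
E = -59/7 (E = -(53 + 6)/7 = -⅐*59 = -59/7 ≈ -8.4286)
y(C) = (-8 + C)/(-22/105 + C) (y(C) = (C - 8)/(C + (14 - 1*(-8))/(7*(-5 - 10))) = (-8 + C)/(C + (⅐)*(14 + 8)/(-15)) = (-8 + C)/(C + (⅐)*(-1/15)*22) = (-8 + C)/(C - 22/105) = (-8 + C)/(-22/105 + C))
y(E) - 1*(-42661) = 105*(-8 - 59/7)/(-22 + 105*(-59/7)) - 1*(-42661) = 105*(-115/7)/(-22 - 885) + 42661 = 105*(-115/7)/(-907) + 42661 = 105*(-1/907)*(-115/7) + 42661 = 1725/907 + 42661 = 38695252/907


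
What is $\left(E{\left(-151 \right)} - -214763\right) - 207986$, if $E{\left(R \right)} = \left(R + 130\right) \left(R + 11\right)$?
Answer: $9717$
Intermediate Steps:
$E{\left(R \right)} = \left(11 + R\right) \left(130 + R\right)$ ($E{\left(R \right)} = \left(130 + R\right) \left(11 + R\right) = \left(11 + R\right) \left(130 + R\right)$)
$\left(E{\left(-151 \right)} - -214763\right) - 207986 = \left(\left(1430 + \left(-151\right)^{2} + 141 \left(-151\right)\right) - -214763\right) - 207986 = \left(\left(1430 + 22801 - 21291\right) + 214763\right) - 207986 = \left(2940 + 214763\right) - 207986 = 217703 - 207986 = 9717$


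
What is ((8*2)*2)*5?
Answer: 160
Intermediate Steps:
((8*2)*2)*5 = (16*2)*5 = 32*5 = 160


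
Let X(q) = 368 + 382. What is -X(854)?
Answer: -750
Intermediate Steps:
X(q) = 750
-X(854) = -1*750 = -750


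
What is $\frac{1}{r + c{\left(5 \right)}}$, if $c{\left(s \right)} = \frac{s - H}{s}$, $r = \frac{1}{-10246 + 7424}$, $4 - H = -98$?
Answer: $- \frac{14110}{273739} \approx -0.051545$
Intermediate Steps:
$H = 102$ ($H = 4 - -98 = 4 + 98 = 102$)
$r = - \frac{1}{2822}$ ($r = \frac{1}{-2822} = - \frac{1}{2822} \approx -0.00035436$)
$c{\left(s \right)} = \frac{-102 + s}{s}$ ($c{\left(s \right)} = \frac{s - 102}{s} = \frac{-102 + s}{s}$)
$\frac{1}{r + c{\left(5 \right)}} = \frac{1}{- \frac{1}{2822} + \frac{-102 + 5}{5}} = \frac{1}{- \frac{1}{2822} + \frac{1}{5} \left(-97\right)} = \frac{1}{- \frac{1}{2822} - \frac{97}{5}} = \frac{1}{- \frac{273739}{14110}} = - \frac{14110}{273739}$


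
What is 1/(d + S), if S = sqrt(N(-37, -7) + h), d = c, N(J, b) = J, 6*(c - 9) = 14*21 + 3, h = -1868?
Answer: 78/7103 - 4*I*sqrt(1905)/21309 ≈ 0.010981 - 0.008193*I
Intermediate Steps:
c = 117/2 (c = 9 + (14*21 + 3)/6 = 9 + (294 + 3)/6 = 9 + (1/6)*297 = 9 + 99/2 = 117/2 ≈ 58.500)
d = 117/2 ≈ 58.500
S = I*sqrt(1905) (S = sqrt(-37 - 1868) = sqrt(-1905) = I*sqrt(1905) ≈ 43.646*I)
1/(d + S) = 1/(117/2 + I*sqrt(1905))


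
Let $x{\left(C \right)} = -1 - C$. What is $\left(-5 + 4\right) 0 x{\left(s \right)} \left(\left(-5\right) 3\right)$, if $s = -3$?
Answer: $0$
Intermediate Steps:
$\left(-5 + 4\right) 0 x{\left(s \right)} \left(\left(-5\right) 3\right) = \left(-5 + 4\right) 0 \left(-1 - -3\right) \left(\left(-5\right) 3\right) = \left(-1\right) 0 \left(-1 + 3\right) \left(-15\right) = 0 \cdot 2 \left(-15\right) = 0 \left(-15\right) = 0$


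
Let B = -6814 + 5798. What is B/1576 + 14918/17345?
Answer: 736031/3416965 ≈ 0.21540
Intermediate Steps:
B = -1016
B/1576 + 14918/17345 = -1016/1576 + 14918/17345 = -1016*1/1576 + 14918*(1/17345) = -127/197 + 14918/17345 = 736031/3416965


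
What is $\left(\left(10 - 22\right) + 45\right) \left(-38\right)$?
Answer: $-1254$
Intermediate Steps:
$\left(\left(10 - 22\right) + 45\right) \left(-38\right) = \left(-12 + 45\right) \left(-38\right) = 33 \left(-38\right) = -1254$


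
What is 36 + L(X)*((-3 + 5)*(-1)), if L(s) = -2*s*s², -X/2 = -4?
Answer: 2084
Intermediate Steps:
X = 8 (X = -2*(-4) = 8)
L(s) = -2*s³
36 + L(X)*((-3 + 5)*(-1)) = 36 + (-2*8³)*((-3 + 5)*(-1)) = 36 + (-2*512)*(2*(-1)) = 36 - 1024*(-2) = 36 + 2048 = 2084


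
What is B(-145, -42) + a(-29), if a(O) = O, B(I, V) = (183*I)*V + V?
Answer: 1114399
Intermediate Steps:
B(I, V) = V + 183*I*V (B(I, V) = 183*I*V + V = V + 183*I*V)
B(-145, -42) + a(-29) = -42*(1 + 183*(-145)) - 29 = -42*(1 - 26535) - 29 = -42*(-26534) - 29 = 1114428 - 29 = 1114399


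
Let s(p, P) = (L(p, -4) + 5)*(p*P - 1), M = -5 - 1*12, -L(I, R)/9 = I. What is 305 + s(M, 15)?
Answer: -40143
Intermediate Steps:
L(I, R) = -9*I
M = -17 (M = -5 - 12 = -17)
s(p, P) = (-1 + P*p)*(5 - 9*p) (s(p, P) = (-9*p + 5)*(p*P - 1) = (5 - 9*p)*(P*p - 1) = (5 - 9*p)*(-1 + P*p) = (-1 + P*p)*(5 - 9*p))
305 + s(M, 15) = 305 + (-5 + 9*(-17) - 9*15*(-17)² + 5*15*(-17)) = 305 + (-5 - 153 - 9*15*289 - 1275) = 305 + (-5 - 153 - 39015 - 1275) = 305 - 40448 = -40143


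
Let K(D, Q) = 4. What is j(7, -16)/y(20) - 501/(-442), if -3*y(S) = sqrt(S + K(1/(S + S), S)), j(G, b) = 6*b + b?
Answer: 501/442 + 28*sqrt(6) ≈ 69.719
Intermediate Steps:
j(G, b) = 7*b
y(S) = -sqrt(4 + S)/3 (y(S) = -sqrt(S + 4)/3 = -sqrt(4 + S)/3)
j(7, -16)/y(20) - 501/(-442) = (7*(-16))/((-sqrt(4 + 20)/3)) - 501/(-442) = -112*(-sqrt(6)/4) - 501*(-1/442) = -112*(-sqrt(6)/4) + 501/442 = -(-28)*sqrt(6) + 501/442 = 28*sqrt(6) + 501/442 = 501/442 + 28*sqrt(6)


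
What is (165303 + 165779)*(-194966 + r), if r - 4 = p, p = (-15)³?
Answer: -65665810634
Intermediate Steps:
p = -3375
r = -3371 (r = 4 - 3375 = -3371)
(165303 + 165779)*(-194966 + r) = (165303 + 165779)*(-194966 - 3371) = 331082*(-198337) = -65665810634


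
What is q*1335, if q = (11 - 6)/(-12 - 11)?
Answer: -6675/23 ≈ -290.22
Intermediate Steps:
q = -5/23 (q = 5/(-23) = 5*(-1/23) = -5/23 ≈ -0.21739)
q*1335 = -5/23*1335 = -6675/23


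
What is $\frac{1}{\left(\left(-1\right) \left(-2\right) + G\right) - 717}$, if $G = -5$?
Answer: $- \frac{1}{720} \approx -0.0013889$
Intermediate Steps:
$\frac{1}{\left(\left(-1\right) \left(-2\right) + G\right) - 717} = \frac{1}{\left(\left(-1\right) \left(-2\right) - 5\right) - 717} = \frac{1}{\left(2 - 5\right) - 717} = \frac{1}{-3 - 717} = \frac{1}{-720} = - \frac{1}{720}$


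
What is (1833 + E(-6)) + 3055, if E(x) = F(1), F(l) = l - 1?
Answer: 4888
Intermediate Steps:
F(l) = -1 + l
E(x) = 0 (E(x) = -1 + 1 = 0)
(1833 + E(-6)) + 3055 = (1833 + 0) + 3055 = 1833 + 3055 = 4888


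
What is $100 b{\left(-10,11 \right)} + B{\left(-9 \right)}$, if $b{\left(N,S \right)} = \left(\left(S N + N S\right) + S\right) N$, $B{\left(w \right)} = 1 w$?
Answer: $208991$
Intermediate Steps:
$B{\left(w \right)} = w$
$b{\left(N,S \right)} = N \left(S + 2 N S\right)$ ($b{\left(N,S \right)} = \left(\left(N S + N S\right) + S\right) N = \left(2 N S + S\right) N = \left(S + 2 N S\right) N = N \left(S + 2 N S\right)$)
$100 b{\left(-10,11 \right)} + B{\left(-9 \right)} = 100 \left(\left(-10\right) 11 \left(1 + 2 \left(-10\right)\right)\right) - 9 = 100 \left(\left(-10\right) 11 \left(1 - 20\right)\right) - 9 = 100 \left(\left(-10\right) 11 \left(-19\right)\right) - 9 = 100 \cdot 2090 - 9 = 209000 - 9 = 208991$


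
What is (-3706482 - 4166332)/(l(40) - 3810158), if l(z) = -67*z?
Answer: 3936407/1906419 ≈ 2.0648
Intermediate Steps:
(-3706482 - 4166332)/(l(40) - 3810158) = (-3706482 - 4166332)/(-67*40 - 3810158) = -7872814/(-2680 - 3810158) = -7872814/(-3812838) = -7872814*(-1/3812838) = 3936407/1906419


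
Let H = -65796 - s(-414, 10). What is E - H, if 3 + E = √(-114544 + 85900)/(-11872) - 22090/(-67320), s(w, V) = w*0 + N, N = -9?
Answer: 442860097/6732 - I*√7161/5936 ≈ 65784.0 - 0.014256*I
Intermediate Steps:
s(w, V) = -9 (s(w, V) = w*0 - 9 = 0 - 9 = -9)
E = -17987/6732 - I*√7161/5936 (E = -3 + (√(-114544 + 85900)/(-11872) - 22090/(-67320)) = -3 + (√(-28644)*(-1/11872) - 22090*(-1/67320)) = -3 + ((2*I*√7161)*(-1/11872) + 2209/6732) = -3 + (-I*√7161/5936 + 2209/6732) = -3 + (2209/6732 - I*√7161/5936) = -17987/6732 - I*√7161/5936 ≈ -2.6719 - 0.014256*I)
H = -65787 (H = -65796 - 1*(-9) = -65796 + 9 = -65787)
E - H = (-17987/6732 - I*√7161/5936) - 1*(-65787) = (-17987/6732 - I*√7161/5936) + 65787 = 442860097/6732 - I*√7161/5936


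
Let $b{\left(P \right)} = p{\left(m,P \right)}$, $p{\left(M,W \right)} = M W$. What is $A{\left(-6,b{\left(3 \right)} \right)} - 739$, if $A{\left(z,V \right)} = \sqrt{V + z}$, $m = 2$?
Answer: $-739$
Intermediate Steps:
$b{\left(P \right)} = 2 P$
$A{\left(-6,b{\left(3 \right)} \right)} - 739 = \sqrt{2 \cdot 3 - 6} - 739 = \sqrt{6 - 6} - 739 = \sqrt{0} - 739 = 0 - 739 = -739$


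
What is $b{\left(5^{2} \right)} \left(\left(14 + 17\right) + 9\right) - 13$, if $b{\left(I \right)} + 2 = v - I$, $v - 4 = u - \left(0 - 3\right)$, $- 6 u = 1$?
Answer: $- \frac{2459}{3} \approx -819.67$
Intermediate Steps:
$u = - \frac{1}{6}$ ($u = \left(- \frac{1}{6}\right) 1 = - \frac{1}{6} \approx -0.16667$)
$v = \frac{41}{6}$ ($v = 4 - \left(\frac{1}{6} - 3\right) = 4 - - \frac{17}{6} = 4 + \left(- \frac{1}{6} + 3\right) = 4 + \frac{17}{6} = \frac{41}{6} \approx 6.8333$)
$b{\left(I \right)} = \frac{29}{6} - I$ ($b{\left(I \right)} = -2 - \left(- \frac{41}{6} + I\right) = \frac{29}{6} - I$)
$b{\left(5^{2} \right)} \left(\left(14 + 17\right) + 9\right) - 13 = \left(\frac{29}{6} - 5^{2}\right) \left(\left(14 + 17\right) + 9\right) - 13 = \left(\frac{29}{6} - 25\right) \left(31 + 9\right) - 13 = \left(\frac{29}{6} - 25\right) 40 - 13 = \left(- \frac{121}{6}\right) 40 - 13 = - \frac{2420}{3} - 13 = - \frac{2459}{3}$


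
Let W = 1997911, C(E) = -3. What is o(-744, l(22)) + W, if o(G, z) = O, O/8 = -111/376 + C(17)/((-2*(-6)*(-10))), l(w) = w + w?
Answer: 469508577/235 ≈ 1.9979e+6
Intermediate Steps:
l(w) = 2*w
O = -508/235 (O = 8*(-111/376 - 3/(-2*(-6)*(-10))) = 8*(-111*1/376 - 3/(12*(-10))) = 8*(-111/376 - 3/(-120)) = 8*(-111/376 - 3*(-1/120)) = 8*(-111/376 + 1/40) = 8*(-127/470) = -508/235 ≈ -2.1617)
o(G, z) = -508/235
o(-744, l(22)) + W = -508/235 + 1997911 = 469508577/235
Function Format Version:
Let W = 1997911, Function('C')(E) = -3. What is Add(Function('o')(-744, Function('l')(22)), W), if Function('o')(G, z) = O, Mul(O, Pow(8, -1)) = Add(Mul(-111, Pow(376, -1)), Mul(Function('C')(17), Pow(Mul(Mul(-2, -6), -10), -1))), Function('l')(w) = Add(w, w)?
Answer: Rational(469508577, 235) ≈ 1.9979e+6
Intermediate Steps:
Function('l')(w) = Mul(2, w)
O = Rational(-508, 235) (O = Mul(8, Add(Mul(-111, Pow(376, -1)), Mul(-3, Pow(Mul(Mul(-2, -6), -10), -1)))) = Mul(8, Add(Mul(-111, Rational(1, 376)), Mul(-3, Pow(Mul(12, -10), -1)))) = Mul(8, Add(Rational(-111, 376), Mul(-3, Pow(-120, -1)))) = Mul(8, Add(Rational(-111, 376), Mul(-3, Rational(-1, 120)))) = Mul(8, Add(Rational(-111, 376), Rational(1, 40))) = Mul(8, Rational(-127, 470)) = Rational(-508, 235) ≈ -2.1617)
Function('o')(G, z) = Rational(-508, 235)
Add(Function('o')(-744, Function('l')(22)), W) = Add(Rational(-508, 235), 1997911) = Rational(469508577, 235)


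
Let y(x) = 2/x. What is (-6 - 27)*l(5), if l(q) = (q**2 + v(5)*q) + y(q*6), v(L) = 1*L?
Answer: -8261/5 ≈ -1652.2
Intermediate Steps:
v(L) = L
l(q) = q**2 + 5*q + 1/(3*q) (l(q) = (q**2 + 5*q) + 2/((q*6)) = (q**2 + 5*q) + 2/((6*q)) = (q**2 + 5*q) + 2*(1/(6*q)) = (q**2 + 5*q) + 1/(3*q) = q**2 + 5*q + 1/(3*q))
(-6 - 27)*l(5) = (-6 - 27)*(5**2 + 5*5 + (1/3)/5) = -33*(25 + 25 + (1/3)*(1/5)) = -33*(25 + 25 + 1/15) = -33*751/15 = -8261/5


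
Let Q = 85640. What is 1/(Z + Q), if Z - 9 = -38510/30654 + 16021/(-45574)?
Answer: 698512698/59825790989765 ≈ 1.1676e-5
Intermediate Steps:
Z = 5163533045/698512698 (Z = 9 + (-38510/30654 + 16021/(-45574)) = 9 + (-38510*1/30654 + 16021*(-1/45574)) = 9 + (-19255/15327 - 16021/45574) = 9 - 1123081237/698512698 = 5163533045/698512698 ≈ 7.3922)
1/(Z + Q) = 1/(5163533045/698512698 + 85640) = 1/(59825790989765/698512698) = 698512698/59825790989765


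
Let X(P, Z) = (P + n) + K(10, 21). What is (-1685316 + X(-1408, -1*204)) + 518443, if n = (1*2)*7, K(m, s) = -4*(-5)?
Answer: -1168247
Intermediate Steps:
K(m, s) = 20
n = 14 (n = 2*7 = 14)
X(P, Z) = 34 + P (X(P, Z) = (P + 14) + 20 = (14 + P) + 20 = 34 + P)
(-1685316 + X(-1408, -1*204)) + 518443 = (-1685316 + (34 - 1408)) + 518443 = (-1685316 - 1374) + 518443 = -1686690 + 518443 = -1168247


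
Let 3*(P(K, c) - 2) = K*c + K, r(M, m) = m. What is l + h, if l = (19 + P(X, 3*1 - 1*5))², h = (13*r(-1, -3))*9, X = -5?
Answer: 1465/9 ≈ 162.78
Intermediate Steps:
P(K, c) = 2 + K/3 + K*c/3 (P(K, c) = 2 + (K*c + K)/3 = 2 + (K + K*c)/3 = 2 + (K/3 + K*c/3) = 2 + K/3 + K*c/3)
h = -351 (h = (13*(-3))*9 = -39*9 = -351)
l = 4624/9 (l = (19 + (2 + (⅓)*(-5) + (⅓)*(-5)*(3*1 - 1*5)))² = (19 + (2 - 5/3 + (⅓)*(-5)*(3 - 5)))² = (19 + (2 - 5/3 + (⅓)*(-5)*(-2)))² = (19 + (2 - 5/3 + 10/3))² = (19 + 11/3)² = (68/3)² = 4624/9 ≈ 513.78)
l + h = 4624/9 - 351 = 1465/9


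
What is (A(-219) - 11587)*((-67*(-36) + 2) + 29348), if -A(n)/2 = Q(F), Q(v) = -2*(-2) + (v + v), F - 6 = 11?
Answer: -370440206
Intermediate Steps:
F = 17 (F = 6 + 11 = 17)
Q(v) = 4 + 2*v
A(n) = -76 (A(n) = -2*(4 + 2*17) = -2*(4 + 34) = -2*38 = -76)
(A(-219) - 11587)*((-67*(-36) + 2) + 29348) = (-76 - 11587)*((-67*(-36) + 2) + 29348) = -11663*((2412 + 2) + 29348) = -11663*(2414 + 29348) = -11663*31762 = -370440206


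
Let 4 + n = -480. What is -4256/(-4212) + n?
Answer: -508588/1053 ≈ -482.99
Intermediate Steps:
n = -484 (n = -4 - 480 = -484)
-4256/(-4212) + n = -4256/(-4212) - 484 = -4256*(-1/4212) - 484 = 1064/1053 - 484 = -508588/1053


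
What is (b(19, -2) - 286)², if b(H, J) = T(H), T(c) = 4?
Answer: 79524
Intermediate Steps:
b(H, J) = 4
(b(19, -2) - 286)² = (4 - 286)² = (-282)² = 79524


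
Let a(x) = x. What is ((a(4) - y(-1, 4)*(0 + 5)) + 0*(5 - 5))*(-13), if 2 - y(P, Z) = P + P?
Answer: 208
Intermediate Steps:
y(P, Z) = 2 - 2*P (y(P, Z) = 2 - (P + P) = 2 - 2*P)
((a(4) - y(-1, 4)*(0 + 5)) + 0*(5 - 5))*(-13) = ((4 - (2 - 2*(-1))*(0 + 5)) + 0*(5 - 5))*(-13) = ((4 - (2 + 2)*5) + 0*0)*(-13) = ((4 - 4*5) + 0)*(-13) = ((4 - 1*20) + 0)*(-13) = ((4 - 20) + 0)*(-13) = (-16 + 0)*(-13) = -16*(-13) = 208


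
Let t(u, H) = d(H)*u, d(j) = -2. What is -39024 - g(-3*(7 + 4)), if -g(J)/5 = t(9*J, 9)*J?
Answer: -137034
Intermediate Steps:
t(u, H) = -2*u
g(J) = 90*J² (g(J) = -5*(-18*J)*J = -(-90)*J² = 90*J²)
-39024 - g(-3*(7 + 4)) = -39024 - 90*(-3*(7 + 4))² = -39024 - 90*(-3*11)² = -39024 - 90*(-33)² = -39024 - 90*1089 = -39024 - 1*98010 = -39024 - 98010 = -137034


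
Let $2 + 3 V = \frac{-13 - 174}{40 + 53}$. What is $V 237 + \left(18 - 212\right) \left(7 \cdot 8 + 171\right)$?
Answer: $- \frac{4125001}{93} \approx -44355.0$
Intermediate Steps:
$V = - \frac{373}{279}$ ($V = - \frac{2}{3} + \frac{\left(-13 - 174\right) \frac{1}{40 + 53}}{3} = - \frac{2}{3} + \frac{\left(-187\right) \frac{1}{93}}{3} = - \frac{2}{3} + \frac{1}{3} \left(- \frac{187}{93}\right) = - \frac{2}{3} - \frac{187}{279} = - \frac{373}{279} \approx -1.3369$)
$V 237 + \left(18 - 212\right) \left(7 \cdot 8 + 171\right) = \left(- \frac{373}{279}\right) 237 + \left(18 - 212\right) \left(7 \cdot 8 + 171\right) = - \frac{29467}{93} - 194 \left(56 + 171\right) = - \frac{29467}{93} - 44038 = - \frac{4125001}{93}$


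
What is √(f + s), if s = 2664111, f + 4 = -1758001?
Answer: √906106 ≈ 951.90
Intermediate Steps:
f = -1758005 (f = -4 - 1758001 = -1758005)
√(f + s) = √(-1758005 + 2664111) = √906106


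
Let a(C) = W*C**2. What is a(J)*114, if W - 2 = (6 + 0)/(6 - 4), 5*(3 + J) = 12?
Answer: 1026/5 ≈ 205.20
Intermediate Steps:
J = -3/5 (J = -3 + (1/5)*12 = -3 + 12/5 = -3/5 ≈ -0.60000)
W = 5 (W = 2 + (6 + 0)/(6 - 4) = 2 + 6/2 = 2 + 6*(1/2) = 2 + 3 = 5)
a(C) = 5*C**2
a(J)*114 = (5*(-3/5)**2)*114 = (5*(9/25))*114 = (9/5)*114 = 1026/5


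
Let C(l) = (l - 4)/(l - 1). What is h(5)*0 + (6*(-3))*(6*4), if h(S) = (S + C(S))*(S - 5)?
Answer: -432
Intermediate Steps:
C(l) = (-4 + l)/(-1 + l)
h(S) = (-5 + S)*(S + (-4 + S)/(-1 + S)) (h(S) = (S + (-4 + S)/(-1 + S))*(S - 5) = (S + (-4 + S)/(-1 + S))*(-5 + S) = (-5 + S)*(S + (-4 + S)/(-1 + S)))
h(5)*0 + (6*(-3))*(6*4) = ((20 + 5**3 - 5*5**2 - 4*5)/(-1 + 5))*0 + (6*(-3))*(6*4) = ((20 + 125 - 5*25 - 20)/4)*0 - 18*24 = ((20 + 125 - 125 - 20)/4)*0 - 432 = ((1/4)*0)*0 - 432 = 0*0 - 432 = 0 - 432 = -432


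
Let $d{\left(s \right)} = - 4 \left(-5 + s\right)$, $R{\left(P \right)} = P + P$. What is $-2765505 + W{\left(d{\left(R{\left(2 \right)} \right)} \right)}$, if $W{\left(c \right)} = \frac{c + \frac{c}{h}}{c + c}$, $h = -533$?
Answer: $- \frac{1474013899}{533} \approx -2.7655 \cdot 10^{6}$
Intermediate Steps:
$R{\left(P \right)} = 2 P$
$d{\left(s \right)} = 20 - 4 s$
$W{\left(c \right)} = \frac{266}{533}$ ($W{\left(c \right)} = \frac{c + \frac{c}{-533}}{c + c} = \frac{c + c \left(- \frac{1}{533}\right)}{2 c} = \left(c - \frac{c}{533}\right) \frac{1}{2 c} = \frac{532 c}{533} \frac{1}{2 c} = \frac{266}{533}$)
$-2765505 + W{\left(d{\left(R{\left(2 \right)} \right)} \right)} = -2765505 + \frac{266}{533} = - \frac{1474013899}{533}$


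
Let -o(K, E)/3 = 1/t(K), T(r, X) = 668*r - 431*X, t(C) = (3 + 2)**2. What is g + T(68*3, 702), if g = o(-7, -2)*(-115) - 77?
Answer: -831766/5 ≈ -1.6635e+5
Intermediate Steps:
t(C) = 25 (t(C) = 5**2 = 25)
T(r, X) = -431*X + 668*r
o(K, E) = -3/25
g = -316/5 (g = -3/25*(-115) - 77 = 69/5 - 77 = -316/5 ≈ -63.200)
g + T(68*3, 702) = -316/5 + (-431*702 + 668*(68*3)) = -316/5 + (-302562 + 668*204) = -316/5 + (-302562 + 136272) = -316/5 - 166290 = -831766/5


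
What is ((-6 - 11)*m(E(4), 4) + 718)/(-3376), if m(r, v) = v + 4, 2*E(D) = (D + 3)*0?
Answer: -291/1688 ≈ -0.17239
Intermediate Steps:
E(D) = 0 (E(D) = ((D + 3)*0)/2 = ((3 + D)*0)/2 = (½)*0 = 0)
m(r, v) = 4 + v
((-6 - 11)*m(E(4), 4) + 718)/(-3376) = ((-6 - 11)*(4 + 4) + 718)/(-3376) = (-17*8 + 718)*(-1/3376) = (-136 + 718)*(-1/3376) = 582*(-1/3376) = -291/1688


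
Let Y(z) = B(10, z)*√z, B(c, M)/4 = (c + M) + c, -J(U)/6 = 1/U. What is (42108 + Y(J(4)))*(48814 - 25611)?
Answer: 977031924 + 858511*I*√6 ≈ 9.7703e+8 + 2.1029e+6*I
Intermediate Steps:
J(U) = -6/U
B(c, M) = 4*M + 8*c (B(c, M) = 4*((c + M) + c) = 4*((M + c) + c) = 4*(M + 2*c) = 4*M + 8*c)
Y(z) = √z*(80 + 4*z) (Y(z) = (4*z + 8*10)*√z = (4*z + 80)*√z = (80 + 4*z)*√z = √z*(80 + 4*z))
(42108 + Y(J(4)))*(48814 - 25611) = (42108 + 4*√(-6/4)*(20 - 6/4))*(48814 - 25611) = (42108 + 4*√(-6*¼)*(20 - 6*¼))*23203 = (42108 + 4*√(-3/2)*(20 - 3/2))*23203 = (42108 + 4*(I*√6/2)*(37/2))*23203 = (42108 + 37*I*√6)*23203 = 977031924 + 858511*I*√6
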